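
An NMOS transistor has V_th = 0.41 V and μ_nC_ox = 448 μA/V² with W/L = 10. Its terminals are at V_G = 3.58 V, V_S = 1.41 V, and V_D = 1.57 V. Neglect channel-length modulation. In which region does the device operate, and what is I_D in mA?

V_GS = V_G − V_S = 3.58 − 1.41 = 2.17 V; V_DS = V_D − V_S = 1.57 − 1.41 = 0.16 V.
k_n = μ_nC_ox · (W/L) = 4.48 mA/V².
V_ov = V_GS − V_th = 2.17 − 0.41 = 1.76 V.
Since V_DS = 0.16 V < V_ov = 1.76 V, the device is in the triode region.
I_D = k_n [V_ov · V_DS − ½ V_DS²] = 4.48 × [1.76 × 0.16 − 0.5 × 0.16²] = 1.2 mA.

Triode; I_D = 1.20 mA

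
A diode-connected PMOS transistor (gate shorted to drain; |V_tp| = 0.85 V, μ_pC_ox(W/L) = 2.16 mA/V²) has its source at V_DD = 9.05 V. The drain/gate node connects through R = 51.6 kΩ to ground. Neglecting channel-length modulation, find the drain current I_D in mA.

With gate tied to drain, V_SG = V_SD ≥ V_SG − |V_tp|, so the device is in saturation.
KCL at the drain: ½ k_p (V_SG − |V_tp|)² = (V_DD − V_SG)/R.
Let x = V_SG − 0.85. Then 55.7 x² + x − 8.2 = 0, giving x = 0.375 V (positive root), so V_SG = 1.22 V.
I_D = (V_DD − V_SG)/R = (9.05 − 1.22) / 51.6 = 0.152 mA.

I_D = 0.152 mA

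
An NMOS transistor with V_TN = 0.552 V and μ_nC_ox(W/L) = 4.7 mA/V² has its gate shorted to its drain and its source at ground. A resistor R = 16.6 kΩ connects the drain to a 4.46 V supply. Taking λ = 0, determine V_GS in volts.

V_GS = 0.856 V

With gate tied to drain, V_GS = V_DS ≥ V_GS − V_TN, so the device is in saturation.
KCL at the drain: ½ k_n (V_GS − V_TN)² = (V_DD − V_GS)/R.
Let x = V_GS − 0.552. Then 39 x² + x − 3.908 = 0, giving x = 0.304 V (positive root), so V_GS = 0.856 V.
I_D = (V_DD − V_GS)/R = (4.46 − 0.856) / 16.6 = 0.217 mA.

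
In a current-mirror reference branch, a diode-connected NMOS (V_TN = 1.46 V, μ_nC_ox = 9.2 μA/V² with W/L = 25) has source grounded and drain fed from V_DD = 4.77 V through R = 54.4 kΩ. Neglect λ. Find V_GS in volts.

V_GS = 2.11 V

With gate tied to drain, V_GS = V_DS ≥ V_GS − V_TN, so the device is in saturation.
k_n = μ_nC_ox · (W/L) = 0.23 mA/V².
KCL at the drain: ½ k_n (V_GS − V_TN)² = (V_DD − V_GS)/R.
Let x = V_GS − 1.46. Then 6.26 x² + x − 3.31 = 0, giving x = 0.652 V (positive root), so V_GS = 2.11 V.
I_D = (V_DD − V_GS)/R = (4.77 − 2.11) / 54.4 = 0.0489 mA.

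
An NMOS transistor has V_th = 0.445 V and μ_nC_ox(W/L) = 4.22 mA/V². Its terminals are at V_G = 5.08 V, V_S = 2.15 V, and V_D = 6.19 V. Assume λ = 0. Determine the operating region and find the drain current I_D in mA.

Saturation; I_D = 13.0 mA

V_GS = V_G − V_S = 5.08 − 2.15 = 2.93 V; V_DS = V_D − V_S = 6.19 − 2.15 = 4.04 V.
V_ov = V_GS − V_th = 2.93 − 0.445 = 2.49 V.
Since V_DS = 4.04 V ≥ V_ov = 2.49 V, the device is in saturation.
I_D = ½ k_n V_ov² = 0.5 × 4.22 × 2.49² = 13 mA.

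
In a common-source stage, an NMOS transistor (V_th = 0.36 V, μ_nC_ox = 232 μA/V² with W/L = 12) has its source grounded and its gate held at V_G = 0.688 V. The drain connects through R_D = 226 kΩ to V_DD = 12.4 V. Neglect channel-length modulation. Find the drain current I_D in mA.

I_D = 0.0546 mA

V_GS = V_G = 0.688 V, so V_ov = 0.688 − 0.36 = 0.328 V.
k_n = μ_nC_ox · (W/L) = 2.784 mA/V².
Assume saturation: I_D = ½ k_n V_ov² = 0.5 × 2.784 × 0.328² = 0.15 mA, giving V_DS = V_DD − I_D R_D = 12.4 − 0.15 × 226 = -21.4 V.
But -21.4 V < V_ov = 0.328 V, so the device is actually in triode.
In triode I_D = k_n[V_ov V_DS − ½ V_DS²] and I_D = (V_DD − V_DS)/R_D. Equating: 315 V_DS² − 207.4 V_DS + 12.4 = 0, giving V_DS = 0.0665 V (the root below V_ov).
I_D = (12.4 − 0.0665) / 226 = 0.0546 mA.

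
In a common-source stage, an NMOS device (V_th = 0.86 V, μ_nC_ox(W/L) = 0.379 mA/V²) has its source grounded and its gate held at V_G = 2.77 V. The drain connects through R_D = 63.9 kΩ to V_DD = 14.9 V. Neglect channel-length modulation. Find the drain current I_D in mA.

V_GS = V_G = 2.77 V, so V_ov = 2.77 − 0.86 = 1.91 V.
Assume saturation: I_D = ½ k_n V_ov² = 0.5 × 0.379 × 1.91² = 0.691 mA, giving V_DS = V_DD − I_D R_D = 14.9 − 0.691 × 63.9 = -29.3 V.
But -29.3 V < V_ov = 1.91 V, so the device is actually in triode.
In triode I_D = k_n[V_ov V_DS − ½ V_DS²] and I_D = (V_DD − V_DS)/R_D. Equating: 12.1 V_DS² − 47.26 V_DS + 14.9 = 0, giving V_DS = 0.346 V (the root below V_ov).
I_D = (14.9 − 0.346) / 63.9 = 0.228 mA.

I_D = 0.228 mA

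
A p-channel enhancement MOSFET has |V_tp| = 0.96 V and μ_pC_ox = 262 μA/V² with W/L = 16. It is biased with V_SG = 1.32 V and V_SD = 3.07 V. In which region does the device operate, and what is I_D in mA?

k_p = μ_pC_ox · (W/L) = 4.192 mA/V².
V_ov = V_SG − |V_tp| = 1.32 − 0.96 = 0.36 V.
Since V_SD = 3.07 V ≥ V_ov = 0.36 V, the device is in saturation.
I_D = ½ k_p V_ov² = 0.5 × 4.192 × 0.36² = 0.272 mA.

Saturation; I_D = 0.272 mA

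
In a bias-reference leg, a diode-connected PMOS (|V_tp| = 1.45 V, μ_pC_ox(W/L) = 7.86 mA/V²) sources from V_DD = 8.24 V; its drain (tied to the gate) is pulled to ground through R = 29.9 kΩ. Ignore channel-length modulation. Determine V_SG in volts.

With gate tied to drain, V_SG = V_SD ≥ V_SG − |V_tp|, so the device is in saturation.
KCL at the drain: ½ k_p (V_SG − |V_tp|)² = (V_DD − V_SG)/R.
Let x = V_SG − 1.45. Then 118 x² + x − 6.79 = 0, giving x = 0.236 V (positive root), so V_SG = 1.69 V.
I_D = (V_DD − V_SG)/R = (8.24 − 1.69) / 29.9 = 0.219 mA.

V_SG = 1.69 V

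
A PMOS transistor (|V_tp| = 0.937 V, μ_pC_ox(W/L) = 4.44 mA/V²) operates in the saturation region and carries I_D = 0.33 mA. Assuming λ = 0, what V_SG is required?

In saturation I_D = ½ k_p (V_SG − |V_tp|)², so V_SG − |V_tp| = √(2 I_D / k_p) = √(2 × 0.33 / 4.44) = 0.386 V.
V_SG = 0.937 + 0.386 = 1.32 V.

V_SG = 1.32 V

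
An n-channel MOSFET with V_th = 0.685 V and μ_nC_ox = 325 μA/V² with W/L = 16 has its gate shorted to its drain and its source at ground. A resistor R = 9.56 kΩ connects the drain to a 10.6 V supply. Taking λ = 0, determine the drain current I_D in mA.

With gate tied to drain, V_GS = V_DS ≥ V_GS − V_th, so the device is in saturation.
k_n = μ_nC_ox · (W/L) = 5.2 mA/V².
KCL at the drain: ½ k_n (V_GS − V_th)² = (V_DD − V_GS)/R.
Let x = V_GS − 0.685. Then 24.9 x² + x − 9.915 = 0, giving x = 0.612 V (positive root), so V_GS = 1.3 V.
I_D = (V_DD − V_GS)/R = (10.6 − 1.3) / 9.56 = 0.973 mA.

I_D = 0.973 mA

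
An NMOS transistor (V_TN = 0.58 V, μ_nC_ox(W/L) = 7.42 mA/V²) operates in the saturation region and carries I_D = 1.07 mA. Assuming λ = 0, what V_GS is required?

V_GS = 1.12 V

In saturation I_D = ½ k_n (V_GS − V_TN)², so V_GS − V_TN = √(2 I_D / k_n) = √(2 × 1.07 / 7.42) = 0.537 V.
V_GS = 0.58 + 0.537 = 1.12 V.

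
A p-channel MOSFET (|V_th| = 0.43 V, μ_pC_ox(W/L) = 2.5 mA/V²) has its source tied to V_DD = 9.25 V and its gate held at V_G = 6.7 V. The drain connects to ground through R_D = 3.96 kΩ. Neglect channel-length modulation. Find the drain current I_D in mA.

I_D = 2.22 mA

V_SG = V_DD − V_G = 9.25 − 6.7 = 2.55 V, so V_ov = 2.55 − 0.43 = 2.12 V.
Assume saturation: I_D = ½ k_p V_ov² = 0.5 × 2.5 × 2.12² = 5.62 mA, giving V_SD = V_DD − I_D R_D = 9.25 − 5.62 × 3.96 = -13 V.
But -13 V < V_ov = 2.12 V, so the device is actually in triode.
In triode I_D = k_p[V_ov V_SD − ½ V_SD²] and I_D = (V_DD − V_SD)/R_D. Equating: 4.95 V_SD² − 21.99 V_SD + 9.25 = 0, giving V_SD = 0.471 V (the root below V_ov).
I_D = (9.25 − 0.471) / 3.96 = 2.22 mA.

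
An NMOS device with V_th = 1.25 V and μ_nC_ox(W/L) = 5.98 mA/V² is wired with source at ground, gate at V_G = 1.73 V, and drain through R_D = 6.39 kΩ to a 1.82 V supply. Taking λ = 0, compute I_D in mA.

V_GS = V_G = 1.73 V, so V_ov = 1.73 − 1.25 = 0.48 V.
Assume saturation: I_D = ½ k_n V_ov² = 0.5 × 5.98 × 0.48² = 0.689 mA, giving V_DS = V_DD − I_D R_D = 1.82 − 0.689 × 6.39 = -2.58 V.
But -2.58 V < V_ov = 0.48 V, so the device is actually in triode.
In triode I_D = k_n[V_ov V_DS − ½ V_DS²] and I_D = (V_DD − V_DS)/R_D. Equating: 19.1 V_DS² − 19.34 V_DS + 1.82 = 0, giving V_DS = 0.105 V (the root below V_ov).
I_D = (1.82 − 0.105) / 6.39 = 0.268 mA.

I_D = 0.268 mA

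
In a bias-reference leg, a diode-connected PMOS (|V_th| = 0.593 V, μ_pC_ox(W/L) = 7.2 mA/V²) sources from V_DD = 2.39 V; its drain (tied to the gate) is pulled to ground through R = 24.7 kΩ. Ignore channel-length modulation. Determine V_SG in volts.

V_SG = 0.730 V

With gate tied to drain, V_SG = V_SD ≥ V_SG − |V_th|, so the device is in saturation.
KCL at the drain: ½ k_p (V_SG − |V_th|)² = (V_DD − V_SG)/R.
Let x = V_SG − 0.593. Then 88.9 x² + x − 1.797 = 0, giving x = 0.137 V (positive root), so V_SG = 0.73 V.
I_D = (V_DD − V_SG)/R = (2.39 − 0.73) / 24.7 = 0.0672 mA.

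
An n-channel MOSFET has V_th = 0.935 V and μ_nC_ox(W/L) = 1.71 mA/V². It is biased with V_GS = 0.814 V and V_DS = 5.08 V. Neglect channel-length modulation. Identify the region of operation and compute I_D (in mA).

Cutoff; I_D = 0 mA

V_GS = 0.814 V < V_th = 0.935 V, so the transistor is in cutoff.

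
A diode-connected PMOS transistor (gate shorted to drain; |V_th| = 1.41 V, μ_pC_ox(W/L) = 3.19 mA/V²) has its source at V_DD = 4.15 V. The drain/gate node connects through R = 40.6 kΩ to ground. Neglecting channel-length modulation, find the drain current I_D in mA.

I_D = 0.0626 mA

With gate tied to drain, V_SG = V_SD ≥ V_SG − |V_th|, so the device is in saturation.
KCL at the drain: ½ k_p (V_SG − |V_th|)² = (V_DD − V_SG)/R.
Let x = V_SG − 1.41. Then 64.8 x² + x − 2.74 = 0, giving x = 0.198 V (positive root), so V_SG = 1.61 V.
I_D = (V_DD − V_SG)/R = (4.15 − 1.61) / 40.6 = 0.0626 mA.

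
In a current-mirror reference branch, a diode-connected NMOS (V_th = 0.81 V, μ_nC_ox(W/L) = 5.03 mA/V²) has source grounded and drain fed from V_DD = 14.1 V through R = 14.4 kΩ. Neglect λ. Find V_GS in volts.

V_GS = 1.40 V

With gate tied to drain, V_GS = V_DS ≥ V_GS − V_th, so the device is in saturation.
KCL at the drain: ½ k_n (V_GS − V_th)² = (V_DD − V_GS)/R.
Let x = V_GS − 0.81. Then 36.2 x² + x − 13.29 = 0, giving x = 0.592 V (positive root), so V_GS = 1.4 V.
I_D = (V_DD − V_GS)/R = (14.1 − 1.4) / 14.4 = 0.882 mA.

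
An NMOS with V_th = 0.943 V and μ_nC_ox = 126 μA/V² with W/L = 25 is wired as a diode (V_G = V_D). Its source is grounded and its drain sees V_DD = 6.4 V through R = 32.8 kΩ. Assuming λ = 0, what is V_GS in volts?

With gate tied to drain, V_GS = V_DS ≥ V_GS − V_th, so the device is in saturation.
k_n = μ_nC_ox · (W/L) = 3.15 mA/V².
KCL at the drain: ½ k_n (V_GS − V_th)² = (V_DD − V_GS)/R.
Let x = V_GS − 0.943. Then 51.7 x² + x − 5.457 = 0, giving x = 0.315 V (positive root), so V_GS = 1.26 V.
I_D = (V_DD − V_GS)/R = (6.4 − 1.26) / 32.8 = 0.157 mA.

V_GS = 1.26 V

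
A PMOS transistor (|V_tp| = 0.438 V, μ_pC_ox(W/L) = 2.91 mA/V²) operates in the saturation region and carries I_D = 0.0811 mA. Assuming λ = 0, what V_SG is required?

In saturation I_D = ½ k_p (V_SG − |V_tp|)², so V_SG − |V_tp| = √(2 I_D / k_p) = √(2 × 0.0811 / 2.91) = 0.236 V.
V_SG = 0.438 + 0.236 = 0.674 V.

V_SG = 0.674 V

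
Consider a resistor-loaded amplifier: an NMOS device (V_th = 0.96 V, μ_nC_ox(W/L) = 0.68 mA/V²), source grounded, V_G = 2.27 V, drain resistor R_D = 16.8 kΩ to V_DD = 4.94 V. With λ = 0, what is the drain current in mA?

V_GS = V_G = 2.27 V, so V_ov = 2.27 − 0.96 = 1.31 V.
Assume saturation: I_D = ½ k_n V_ov² = 0.5 × 0.68 × 1.31² = 0.583 mA, giving V_DS = V_DD − I_D R_D = 4.94 − 0.583 × 16.8 = -4.86 V.
But -4.86 V < V_ov = 1.31 V, so the device is actually in triode.
In triode I_D = k_n[V_ov V_DS − ½ V_DS²] and I_D = (V_DD − V_DS)/R_D. Equating: 5.71 V_DS² − 15.97 V_DS + 4.94 = 0, giving V_DS = 0.354 V (the root below V_ov).
I_D = (4.94 − 0.354) / 16.8 = 0.273 mA.

I_D = 0.273 mA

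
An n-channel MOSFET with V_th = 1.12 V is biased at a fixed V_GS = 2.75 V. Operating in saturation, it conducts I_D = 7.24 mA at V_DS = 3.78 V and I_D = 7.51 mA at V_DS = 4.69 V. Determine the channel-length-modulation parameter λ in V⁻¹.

λ = 0.0485 V⁻¹

With V_GS fixed, I_D ∝ (1 + λ V_DS) in saturation, so I_D2/I_D1 = (1 + λ V_DS2)/(1 + λ V_DS1).
7.51/7.24 = 1.037 = (1 + 4.69 λ)/(1 + 3.78 λ).
Solving: λ (I_D1 V_DS2 − I_D2 V_DS1) = I_D2 − I_D1, so λ = (7.51 − 7.24) / (7.24 × 4.69 − 7.51 × 3.78) = 0.27 / 5.57 = 0.0485 V⁻¹.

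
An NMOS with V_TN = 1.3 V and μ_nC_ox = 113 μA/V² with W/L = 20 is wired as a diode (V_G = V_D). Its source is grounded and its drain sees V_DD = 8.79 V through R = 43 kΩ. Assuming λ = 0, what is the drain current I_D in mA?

With gate tied to drain, V_GS = V_DS ≥ V_GS − V_TN, so the device is in saturation.
k_n = μ_nC_ox · (W/L) = 2.26 mA/V².
KCL at the drain: ½ k_n (V_GS − V_TN)² = (V_DD − V_GS)/R.
Let x = V_GS − 1.3. Then 48.6 x² + x − 7.49 = 0, giving x = 0.382 V (positive root), so V_GS = 1.68 V.
I_D = (V_DD − V_GS)/R = (8.79 − 1.68) / 43 = 0.165 mA.

I_D = 0.165 mA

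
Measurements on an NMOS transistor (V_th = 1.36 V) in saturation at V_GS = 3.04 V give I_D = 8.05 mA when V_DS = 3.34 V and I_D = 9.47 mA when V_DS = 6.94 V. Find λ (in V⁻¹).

λ = 0.0586 V⁻¹

With V_GS fixed, I_D ∝ (1 + λ V_DS) in saturation, so I_D2/I_D1 = (1 + λ V_DS2)/(1 + λ V_DS1).
9.47/8.05 = 1.176 = (1 + 6.94 λ)/(1 + 3.34 λ).
Solving: λ (I_D1 V_DS2 − I_D2 V_DS1) = I_D2 − I_D1, so λ = (9.47 − 8.05) / (8.05 × 6.94 − 9.47 × 3.34) = 1.42 / 24.2 = 0.0586 V⁻¹.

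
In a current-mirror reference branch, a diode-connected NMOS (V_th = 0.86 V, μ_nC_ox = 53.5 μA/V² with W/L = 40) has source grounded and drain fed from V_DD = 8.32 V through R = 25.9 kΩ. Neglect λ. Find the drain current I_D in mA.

With gate tied to drain, V_GS = V_DS ≥ V_GS − V_th, so the device is in saturation.
k_n = μ_nC_ox · (W/L) = 2.14 mA/V².
KCL at the drain: ½ k_n (V_GS − V_th)² = (V_DD − V_GS)/R.
Let x = V_GS − 0.86. Then 27.7 x² + x − 7.46 = 0, giving x = 0.501 V (positive root), so V_GS = 1.36 V.
I_D = (V_DD − V_GS)/R = (8.32 − 1.36) / 25.9 = 0.269 mA.

I_D = 0.269 mA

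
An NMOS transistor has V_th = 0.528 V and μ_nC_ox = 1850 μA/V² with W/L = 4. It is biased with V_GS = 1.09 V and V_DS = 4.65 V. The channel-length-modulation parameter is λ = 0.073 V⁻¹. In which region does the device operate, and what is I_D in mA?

Saturation; I_D = 1.57 mA

k_n = μ_nC_ox · (W/L) = 7.4 mA/V².
V_ov = V_GS − V_th = 1.09 − 0.528 = 0.562 V.
Since V_DS = 4.65 V ≥ V_ov = 0.562 V, the device is in saturation.
I_D = ½ k_n V_ov² (1 + λ V_DS) = 0.5 × 7.4 × 0.562² × (1 + 0.073 × 4.65) = 1.57 mA.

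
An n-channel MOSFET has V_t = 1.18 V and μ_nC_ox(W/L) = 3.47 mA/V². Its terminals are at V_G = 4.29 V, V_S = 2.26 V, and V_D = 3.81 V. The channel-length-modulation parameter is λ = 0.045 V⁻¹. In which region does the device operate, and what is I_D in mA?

V_GS = V_G − V_S = 4.29 − 2.26 = 2.03 V; V_DS = V_D − V_S = 3.81 − 2.26 = 1.55 V.
V_ov = V_GS − V_t = 2.03 − 1.18 = 0.85 V.
Since V_DS = 1.55 V ≥ V_ov = 0.85 V, the device is in saturation.
I_D = ½ k_n V_ov² (1 + λ V_DS) = 0.5 × 3.47 × 0.85² × (1 + 0.045 × 1.55) = 1.34 mA.

Saturation; I_D = 1.34 mA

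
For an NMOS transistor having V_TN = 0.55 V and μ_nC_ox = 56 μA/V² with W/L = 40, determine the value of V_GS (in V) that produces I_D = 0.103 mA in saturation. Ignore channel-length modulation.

V_GS = 0.853 V

k_n = μ_nC_ox · (W/L) = 2.24 mA/V².
In saturation I_D = ½ k_n (V_GS − V_TN)², so V_GS − V_TN = √(2 I_D / k_n) = √(2 × 0.103 / 2.24) = 0.303 V.
V_GS = 0.55 + 0.303 = 0.853 V.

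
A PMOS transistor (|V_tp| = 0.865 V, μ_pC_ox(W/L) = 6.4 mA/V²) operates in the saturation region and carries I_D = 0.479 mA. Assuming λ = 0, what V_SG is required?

V_SG = 1.25 V

In saturation I_D = ½ k_p (V_SG − |V_tp|)², so V_SG − |V_tp| = √(2 I_D / k_p) = √(2 × 0.479 / 6.4) = 0.387 V.
V_SG = 0.865 + 0.387 = 1.25 V.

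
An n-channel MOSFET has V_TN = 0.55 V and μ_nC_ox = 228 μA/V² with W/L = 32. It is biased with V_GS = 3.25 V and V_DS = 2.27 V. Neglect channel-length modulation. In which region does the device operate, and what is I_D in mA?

Triode; I_D = 25.9 mA

k_n = μ_nC_ox · (W/L) = 7.296 mA/V².
V_ov = V_GS − V_TN = 3.25 − 0.55 = 2.7 V.
Since V_DS = 2.27 V < V_ov = 2.7 V, the device is in the triode region.
I_D = k_n [V_ov · V_DS − ½ V_DS²] = 7.296 × [2.7 × 2.27 − 0.5 × 2.27²] = 25.9 mA.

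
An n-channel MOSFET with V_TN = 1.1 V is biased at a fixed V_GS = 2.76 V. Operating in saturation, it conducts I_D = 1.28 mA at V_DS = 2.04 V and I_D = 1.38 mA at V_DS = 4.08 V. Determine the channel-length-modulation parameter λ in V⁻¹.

λ = 0.0415 V⁻¹

With V_GS fixed, I_D ∝ (1 + λ V_DS) in saturation, so I_D2/I_D1 = (1 + λ V_DS2)/(1 + λ V_DS1).
1.38/1.28 = 1.078 = (1 + 4.08 λ)/(1 + 2.04 λ).
Solving: λ (I_D1 V_DS2 − I_D2 V_DS1) = I_D2 − I_D1, so λ = (1.38 − 1.28) / (1.28 × 4.08 − 1.38 × 2.04) = 0.1 / 2.41 = 0.0415 V⁻¹.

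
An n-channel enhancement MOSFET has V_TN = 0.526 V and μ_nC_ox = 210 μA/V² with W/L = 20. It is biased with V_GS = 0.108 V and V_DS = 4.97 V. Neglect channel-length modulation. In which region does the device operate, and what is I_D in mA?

Cutoff; I_D = 0 mA

V_GS = 0.108 V < V_TN = 0.526 V, so the transistor is in cutoff.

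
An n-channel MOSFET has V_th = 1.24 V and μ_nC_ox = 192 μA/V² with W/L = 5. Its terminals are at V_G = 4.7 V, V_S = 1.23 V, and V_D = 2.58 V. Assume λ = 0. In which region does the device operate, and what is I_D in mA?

V_GS = V_G − V_S = 4.7 − 1.23 = 3.47 V; V_DS = V_D − V_S = 2.58 − 1.23 = 1.35 V.
k_n = μ_nC_ox · (W/L) = 0.96 mA/V².
V_ov = V_GS − V_th = 3.47 − 1.24 = 2.23 V.
Since V_DS = 1.35 V < V_ov = 2.23 V, the device is in the triode region.
I_D = k_n [V_ov · V_DS − ½ V_DS²] = 0.96 × [2.23 × 1.35 − 0.5 × 1.35²] = 2.02 mA.

Triode; I_D = 2.02 mA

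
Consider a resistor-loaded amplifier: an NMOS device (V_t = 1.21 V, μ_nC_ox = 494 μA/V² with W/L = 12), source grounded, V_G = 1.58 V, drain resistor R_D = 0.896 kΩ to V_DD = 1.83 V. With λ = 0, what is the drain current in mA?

I_D = 0.406 mA

V_GS = V_G = 1.58 V, so V_ov = 1.58 − 1.21 = 0.37 V.
k_n = μ_nC_ox · (W/L) = 5.928 mA/V².
Assume saturation: I_D = ½ k_n V_ov² = 0.5 × 5.928 × 0.37² = 0.406 mA, giving V_DS = V_DD − I_D R_D = 1.83 − 0.406 × 0.896 = 1.47 V.
V_DS = 1.47 V ≥ V_ov = 0.37 V, confirming saturation.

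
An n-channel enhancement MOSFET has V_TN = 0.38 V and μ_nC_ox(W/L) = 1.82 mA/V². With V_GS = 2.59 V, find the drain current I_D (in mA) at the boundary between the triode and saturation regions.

I_D = 4.44 mA

At the boundary V_DS = V_ov = V_GS − V_TN = 2.59 − 0.38 = 2.21 V.
I_D = ½ k_n V_ov² = 0.5 × 1.82 × 2.21² = 4.44 mA.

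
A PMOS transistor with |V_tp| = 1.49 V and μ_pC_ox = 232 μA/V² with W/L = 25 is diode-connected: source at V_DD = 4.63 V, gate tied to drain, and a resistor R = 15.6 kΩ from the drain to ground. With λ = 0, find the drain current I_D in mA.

I_D = 0.185 mA

With gate tied to drain, V_SG = V_SD ≥ V_SG − |V_tp|, so the device is in saturation.
k_p = μ_pC_ox · (W/L) = 5.8 mA/V².
KCL at the drain: ½ k_p (V_SG − |V_tp|)² = (V_DD − V_SG)/R.
Let x = V_SG − 1.49. Then 45.2 x² + x − 3.14 = 0, giving x = 0.253 V (positive root), so V_SG = 1.74 V.
I_D = (V_DD − V_SG)/R = (4.63 − 1.74) / 15.6 = 0.185 mA.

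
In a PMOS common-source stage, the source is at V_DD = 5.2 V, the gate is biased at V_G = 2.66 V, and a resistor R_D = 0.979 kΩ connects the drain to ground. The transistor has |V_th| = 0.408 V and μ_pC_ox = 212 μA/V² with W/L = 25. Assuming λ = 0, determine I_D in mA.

I_D = 4.82 mA

V_SG = V_DD − V_G = 5.2 − 2.66 = 2.54 V, so V_ov = 2.54 − 0.408 = 2.13 V.
k_p = μ_pC_ox · (W/L) = 5.3 mA/V².
Assume saturation: I_D = ½ k_p V_ov² = 0.5 × 5.3 × 2.13² = 12 mA, giving V_SD = V_DD − I_D R_D = 5.2 − 12 × 0.979 = -6.59 V.
But -6.59 V < V_ov = 2.13 V, so the device is actually in triode.
In triode I_D = k_p[V_ov V_SD − ½ V_SD²] and I_D = (V_DD − V_SD)/R_D. Equating: 2.59 V_SD² − 12.06 V_SD + 5.2 = 0, giving V_SD = 0.481 V (the root below V_ov).
I_D = (5.2 − 0.481) / 0.979 = 4.82 mA.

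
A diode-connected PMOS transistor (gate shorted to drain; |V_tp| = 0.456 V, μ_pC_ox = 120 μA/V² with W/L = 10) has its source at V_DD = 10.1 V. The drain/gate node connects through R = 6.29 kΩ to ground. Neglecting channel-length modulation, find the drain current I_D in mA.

With gate tied to drain, V_SG = V_SD ≥ V_SG − |V_tp|, so the device is in saturation.
k_p = μ_pC_ox · (W/L) = 1.2 mA/V².
KCL at the drain: ½ k_p (V_SG − |V_tp|)² = (V_DD − V_SG)/R.
Let x = V_SG − 0.456. Then 3.77 x² + x − 9.644 = 0, giving x = 1.47 V (positive root), so V_SG = 1.93 V.
I_D = (V_DD − V_SG)/R = (10.1 − 1.93) / 6.29 = 1.3 mA.

I_D = 1.30 mA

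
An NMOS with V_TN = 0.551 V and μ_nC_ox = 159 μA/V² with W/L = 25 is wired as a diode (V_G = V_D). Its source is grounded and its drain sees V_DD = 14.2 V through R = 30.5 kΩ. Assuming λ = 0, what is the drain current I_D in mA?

I_D = 0.432 mA

With gate tied to drain, V_GS = V_DS ≥ V_GS − V_TN, so the device is in saturation.
k_n = μ_nC_ox · (W/L) = 3.975 mA/V².
KCL at the drain: ½ k_n (V_GS − V_TN)² = (V_DD − V_GS)/R.
Let x = V_GS − 0.551. Then 60.6 x² + x − 13.65 = 0, giving x = 0.466 V (positive root), so V_GS = 1.02 V.
I_D = (V_DD − V_GS)/R = (14.2 − 1.02) / 30.5 = 0.432 mA.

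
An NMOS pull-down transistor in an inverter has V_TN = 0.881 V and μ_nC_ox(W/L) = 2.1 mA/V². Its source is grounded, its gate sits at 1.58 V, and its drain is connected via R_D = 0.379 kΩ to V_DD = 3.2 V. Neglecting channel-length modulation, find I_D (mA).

V_GS = V_G = 1.58 V, so V_ov = 1.58 − 0.881 = 0.699 V.
Assume saturation: I_D = ½ k_n V_ov² = 0.5 × 2.1 × 0.699² = 0.513 mA, giving V_DS = V_DD − I_D R_D = 3.2 − 0.513 × 0.379 = 3.01 V.
V_DS = 3.01 V ≥ V_ov = 0.699 V, confirming saturation.

I_D = 0.513 mA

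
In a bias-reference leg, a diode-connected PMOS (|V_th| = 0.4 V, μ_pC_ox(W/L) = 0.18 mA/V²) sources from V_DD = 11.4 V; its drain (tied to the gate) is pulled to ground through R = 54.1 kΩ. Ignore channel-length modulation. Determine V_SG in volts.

With gate tied to drain, V_SG = V_SD ≥ V_SG − |V_th|, so the device is in saturation.
KCL at the drain: ½ k_p (V_SG − |V_th|)² = (V_DD − V_SG)/R.
Let x = V_SG − 0.4. Then 4.87 x² + x − 11 = 0, giving x = 1.4 V (positive root), so V_SG = 1.8 V.
I_D = (V_DD − V_SG)/R = (11.4 − 1.8) / 54.1 = 0.177 mA.

V_SG = 1.80 V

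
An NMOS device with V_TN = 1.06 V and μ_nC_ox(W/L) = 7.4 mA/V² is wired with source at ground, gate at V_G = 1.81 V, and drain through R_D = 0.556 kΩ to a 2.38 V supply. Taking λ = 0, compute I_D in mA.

I_D = 2.08 mA

V_GS = V_G = 1.81 V, so V_ov = 1.81 − 1.06 = 0.75 V.
Assume saturation: I_D = ½ k_n V_ov² = 0.5 × 7.4 × 0.75² = 2.08 mA, giving V_DS = V_DD − I_D R_D = 2.38 − 2.08 × 0.556 = 1.22 V.
V_DS = 1.22 V ≥ V_ov = 0.75 V, confirming saturation.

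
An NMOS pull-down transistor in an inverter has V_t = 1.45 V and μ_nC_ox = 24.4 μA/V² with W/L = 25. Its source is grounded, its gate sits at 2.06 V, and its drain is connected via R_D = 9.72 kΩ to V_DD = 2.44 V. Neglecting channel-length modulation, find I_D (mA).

I_D = 0.113 mA

V_GS = V_G = 2.06 V, so V_ov = 2.06 − 1.45 = 0.61 V.
k_n = μ_nC_ox · (W/L) = 0.61 mA/V².
Assume saturation: I_D = ½ k_n V_ov² = 0.5 × 0.61 × 0.61² = 0.113 mA, giving V_DS = V_DD − I_D R_D = 2.44 − 0.113 × 9.72 = 1.34 V.
V_DS = 1.34 V ≥ V_ov = 0.61 V, confirming saturation.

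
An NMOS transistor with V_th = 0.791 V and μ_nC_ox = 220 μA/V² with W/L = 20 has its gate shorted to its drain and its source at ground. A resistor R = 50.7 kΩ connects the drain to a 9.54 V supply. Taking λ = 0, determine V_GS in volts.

V_GS = 1.07 V

With gate tied to drain, V_GS = V_DS ≥ V_GS − V_th, so the device is in saturation.
k_n = μ_nC_ox · (W/L) = 4.4 mA/V².
KCL at the drain: ½ k_n (V_GS − V_th)² = (V_DD − V_GS)/R.
Let x = V_GS − 0.791. Then 112 x² + x − 8.749 = 0, giving x = 0.276 V (positive root), so V_GS = 1.07 V.
I_D = (V_DD − V_GS)/R = (9.54 − 1.07) / 50.7 = 0.167 mA.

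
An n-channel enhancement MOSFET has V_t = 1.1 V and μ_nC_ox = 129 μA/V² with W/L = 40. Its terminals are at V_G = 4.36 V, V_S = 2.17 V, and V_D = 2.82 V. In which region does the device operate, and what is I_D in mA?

V_GS = V_G − V_S = 4.36 − 2.17 = 2.19 V; V_DS = V_D − V_S = 2.82 − 2.17 = 0.65 V.
k_n = μ_nC_ox · (W/L) = 5.16 mA/V².
V_ov = V_GS − V_t = 2.19 − 1.1 = 1.09 V.
Since V_DS = 0.65 V < V_ov = 1.09 V, the device is in the triode region.
I_D = k_n [V_ov · V_DS − ½ V_DS²] = 5.16 × [1.09 × 0.65 − 0.5 × 0.65²] = 2.57 mA.

Triode; I_D = 2.57 mA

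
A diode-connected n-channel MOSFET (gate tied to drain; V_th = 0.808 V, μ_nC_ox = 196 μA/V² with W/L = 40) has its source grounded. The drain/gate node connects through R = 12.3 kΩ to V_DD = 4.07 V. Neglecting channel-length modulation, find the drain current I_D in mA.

With gate tied to drain, V_GS = V_DS ≥ V_GS − V_th, so the device is in saturation.
k_n = μ_nC_ox · (W/L) = 7.84 mA/V².
KCL at the drain: ½ k_n (V_GS − V_th)² = (V_DD − V_GS)/R.
Let x = V_GS − 0.808. Then 48.2 x² + x − 3.262 = 0, giving x = 0.25 V (positive root), so V_GS = 1.06 V.
I_D = (V_DD − V_GS)/R = (4.07 − 1.06) / 12.3 = 0.245 mA.

I_D = 0.245 mA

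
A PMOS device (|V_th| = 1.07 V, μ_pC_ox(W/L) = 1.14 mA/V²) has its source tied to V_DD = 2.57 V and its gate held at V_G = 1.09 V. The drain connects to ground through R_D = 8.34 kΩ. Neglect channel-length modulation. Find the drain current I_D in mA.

V_SG = V_DD − V_G = 2.57 − 1.09 = 1.48 V, so V_ov = 1.48 − 1.07 = 0.41 V.
Assume saturation: I_D = ½ k_p V_ov² = 0.5 × 1.14 × 0.41² = 0.0958 mA, giving V_SD = V_DD − I_D R_D = 2.57 − 0.0958 × 8.34 = 1.77 V.
V_SD = 1.77 V ≥ V_ov = 0.41 V, confirming saturation.

I_D = 0.0958 mA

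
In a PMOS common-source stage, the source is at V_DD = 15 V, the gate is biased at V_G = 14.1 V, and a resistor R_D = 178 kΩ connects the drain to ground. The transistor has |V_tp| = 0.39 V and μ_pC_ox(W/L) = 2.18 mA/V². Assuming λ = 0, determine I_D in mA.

V_SG = V_DD − V_G = 15 − 14.1 = 0.9 V, so V_ov = 0.9 − 0.39 = 0.51 V.
Assume saturation: I_D = ½ k_p V_ov² = 0.5 × 2.18 × 0.51² = 0.284 mA, giving V_SD = V_DD − I_D R_D = 15 − 0.284 × 178 = -35.5 V.
But -35.5 V < V_ov = 0.51 V, so the device is actually in triode.
In triode I_D = k_p[V_ov V_SD − ½ V_SD²] and I_D = (V_DD − V_SD)/R_D. Equating: 194 V_SD² − 198.9 V_SD + 15 = 0, giving V_SD = 0.082 V (the root below V_ov).
I_D = (15 − 0.082) / 178 = 0.0838 mA.

I_D = 0.0838 mA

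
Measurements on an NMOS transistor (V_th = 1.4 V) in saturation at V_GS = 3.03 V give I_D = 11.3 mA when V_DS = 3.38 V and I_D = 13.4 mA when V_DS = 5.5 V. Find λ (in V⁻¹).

λ = 0.125 V⁻¹

With V_GS fixed, I_D ∝ (1 + λ V_DS) in saturation, so I_D2/I_D1 = (1 + λ V_DS2)/(1 + λ V_DS1).
13.4/11.3 = 1.186 = (1 + 5.5 λ)/(1 + 3.38 λ).
Solving: λ (I_D1 V_DS2 − I_D2 V_DS1) = I_D2 − I_D1, so λ = (13.4 − 11.3) / (11.3 × 5.5 − 13.4 × 3.38) = 2.1 / 16.9 = 0.125 V⁻¹.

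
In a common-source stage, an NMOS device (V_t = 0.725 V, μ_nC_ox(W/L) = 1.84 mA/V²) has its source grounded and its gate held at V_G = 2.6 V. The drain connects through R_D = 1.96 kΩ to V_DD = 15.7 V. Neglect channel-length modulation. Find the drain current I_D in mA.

I_D = 3.23 mA

V_GS = V_G = 2.6 V, so V_ov = 2.6 − 0.725 = 1.88 V.
Assume saturation: I_D = ½ k_n V_ov² = 0.5 × 1.84 × 1.88² = 3.23 mA, giving V_DS = V_DD − I_D R_D = 15.7 − 3.23 × 1.96 = 9.36 V.
V_DS = 9.36 V ≥ V_ov = 1.88 V, confirming saturation.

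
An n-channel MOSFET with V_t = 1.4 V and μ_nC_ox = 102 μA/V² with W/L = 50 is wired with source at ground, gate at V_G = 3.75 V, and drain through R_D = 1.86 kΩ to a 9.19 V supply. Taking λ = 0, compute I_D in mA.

I_D = 4.71 mA

V_GS = V_G = 3.75 V, so V_ov = 3.75 − 1.4 = 2.35 V.
k_n = μ_nC_ox · (W/L) = 5.1 mA/V².
Assume saturation: I_D = ½ k_n V_ov² = 0.5 × 5.1 × 2.35² = 14.1 mA, giving V_DS = V_DD − I_D R_D = 9.19 − 14.1 × 1.86 = -17 V.
But -17 V < V_ov = 2.35 V, so the device is actually in triode.
In triode I_D = k_n[V_ov V_DS − ½ V_DS²] and I_D = (V_DD − V_DS)/R_D. Equating: 4.74 V_DS² − 23.29 V_DS + 9.19 = 0, giving V_DS = 0.433 V (the root below V_ov).
I_D = (9.19 − 0.433) / 1.86 = 4.71 mA.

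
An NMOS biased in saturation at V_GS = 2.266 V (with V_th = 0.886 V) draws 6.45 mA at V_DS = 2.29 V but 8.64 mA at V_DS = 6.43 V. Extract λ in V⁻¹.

λ = 0.101 V⁻¹

With V_GS fixed, I_D ∝ (1 + λ V_DS) in saturation, so I_D2/I_D1 = (1 + λ V_DS2)/(1 + λ V_DS1).
8.64/6.45 = 1.34 = (1 + 6.43 λ)/(1 + 2.29 λ).
Solving: λ (I_D1 V_DS2 − I_D2 V_DS1) = I_D2 − I_D1, so λ = (8.64 − 6.45) / (6.45 × 6.43 − 8.64 × 2.29) = 2.19 / 21.7 = 0.101 V⁻¹.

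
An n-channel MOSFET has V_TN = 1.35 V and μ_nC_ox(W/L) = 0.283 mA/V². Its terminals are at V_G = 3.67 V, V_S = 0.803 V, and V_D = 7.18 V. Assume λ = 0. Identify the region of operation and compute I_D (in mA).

V_GS = V_G − V_S = 3.67 − 0.803 = 2.87 V; V_DS = V_D − V_S = 7.18 − 0.803 = 6.38 V.
V_ov = V_GS − V_TN = 2.87 − 1.35 = 1.52 V.
Since V_DS = 6.38 V ≥ V_ov = 1.52 V, the device is in saturation.
I_D = ½ k_n V_ov² = 0.5 × 0.283 × 1.52² = 0.326 mA.

Saturation; I_D = 0.326 mA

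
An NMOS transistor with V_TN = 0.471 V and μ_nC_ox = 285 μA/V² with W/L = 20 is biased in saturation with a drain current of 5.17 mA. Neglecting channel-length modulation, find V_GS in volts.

k_n = μ_nC_ox · (W/L) = 5.7 mA/V².
In saturation I_D = ½ k_n (V_GS − V_TN)², so V_GS − V_TN = √(2 I_D / k_n) = √(2 × 5.17 / 5.7) = 1.35 V.
V_GS = 0.471 + 1.35 = 1.82 V.

V_GS = 1.82 V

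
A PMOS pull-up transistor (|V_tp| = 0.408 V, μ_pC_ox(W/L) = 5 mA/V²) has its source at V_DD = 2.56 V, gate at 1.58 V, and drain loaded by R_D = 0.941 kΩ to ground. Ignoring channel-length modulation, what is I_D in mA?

I_D = 0.818 mA

V_SG = V_DD − V_G = 2.56 − 1.58 = 0.98 V, so V_ov = 0.98 − 0.408 = 0.572 V.
Assume saturation: I_D = ½ k_p V_ov² = 0.5 × 5 × 0.572² = 0.818 mA, giving V_SD = V_DD − I_D R_D = 2.56 − 0.818 × 0.941 = 1.79 V.
V_SD = 1.79 V ≥ V_ov = 0.572 V, confirming saturation.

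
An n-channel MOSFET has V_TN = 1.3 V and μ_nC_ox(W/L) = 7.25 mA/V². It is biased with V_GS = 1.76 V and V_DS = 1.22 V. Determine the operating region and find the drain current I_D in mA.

Saturation; I_D = 0.767 mA

V_ov = V_GS − V_TN = 1.76 − 1.3 = 0.46 V.
Since V_DS = 1.22 V ≥ V_ov = 0.46 V, the device is in saturation.
I_D = ½ k_n V_ov² = 0.5 × 7.25 × 0.46² = 0.767 mA.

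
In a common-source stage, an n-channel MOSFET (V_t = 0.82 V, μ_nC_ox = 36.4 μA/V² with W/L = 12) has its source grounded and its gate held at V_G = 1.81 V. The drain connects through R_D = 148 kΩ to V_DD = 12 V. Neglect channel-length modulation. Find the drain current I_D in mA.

V_GS = V_G = 1.81 V, so V_ov = 1.81 − 0.82 = 0.99 V.
k_n = μ_nC_ox · (W/L) = 0.4368 mA/V².
Assume saturation: I_D = ½ k_n V_ov² = 0.5 × 0.4368 × 0.99² = 0.214 mA, giving V_DS = V_DD − I_D R_D = 12 − 0.214 × 148 = -19.7 V.
But -19.7 V < V_ov = 0.99 V, so the device is actually in triode.
In triode I_D = k_n[V_ov V_DS − ½ V_DS²] and I_D = (V_DD − V_DS)/R_D. Equating: 32.3 V_DS² − 65 V_DS + 12 = 0, giving V_DS = 0.206 V (the root below V_ov).
I_D = (12 − 0.206) / 148 = 0.0797 mA.

I_D = 0.0797 mA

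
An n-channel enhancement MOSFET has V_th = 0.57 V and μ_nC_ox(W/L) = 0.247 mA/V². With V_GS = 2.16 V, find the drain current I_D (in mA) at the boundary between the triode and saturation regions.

I_D = 0.312 mA

At the boundary V_DS = V_ov = V_GS − V_th = 2.16 − 0.57 = 1.59 V.
I_D = ½ k_n V_ov² = 0.5 × 0.247 × 1.59² = 0.312 mA.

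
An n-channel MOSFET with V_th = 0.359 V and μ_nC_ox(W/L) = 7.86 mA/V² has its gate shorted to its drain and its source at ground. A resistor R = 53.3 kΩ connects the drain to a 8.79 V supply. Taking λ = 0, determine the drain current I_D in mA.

With gate tied to drain, V_GS = V_DS ≥ V_GS − V_th, so the device is in saturation.
KCL at the drain: ½ k_n (V_GS − V_th)² = (V_DD − V_GS)/R.
Let x = V_GS − 0.359. Then 209 x² + x − 8.431 = 0, giving x = 0.198 V (positive root), so V_GS = 0.557 V.
I_D = (V_DD − V_GS)/R = (8.79 − 0.557) / 53.3 = 0.154 mA.

I_D = 0.154 mA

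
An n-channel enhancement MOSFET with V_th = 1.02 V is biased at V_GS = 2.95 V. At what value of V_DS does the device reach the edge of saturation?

V_DS,sat = 1.93 V

The boundary between triode and saturation is V_DS = V_GS − V_th = V_ov.
V_ov = 2.95 − 1.02 = 1.93 V.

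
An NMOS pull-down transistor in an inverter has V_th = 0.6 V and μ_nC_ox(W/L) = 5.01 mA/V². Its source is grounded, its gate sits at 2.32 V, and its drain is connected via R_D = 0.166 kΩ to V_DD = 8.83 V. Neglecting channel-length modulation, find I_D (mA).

I_D = 7.41 mA

V_GS = V_G = 2.32 V, so V_ov = 2.32 − 0.6 = 1.72 V.
Assume saturation: I_D = ½ k_n V_ov² = 0.5 × 5.01 × 1.72² = 7.41 mA, giving V_DS = V_DD − I_D R_D = 8.83 − 7.41 × 0.166 = 7.6 V.
V_DS = 7.6 V ≥ V_ov = 1.72 V, confirming saturation.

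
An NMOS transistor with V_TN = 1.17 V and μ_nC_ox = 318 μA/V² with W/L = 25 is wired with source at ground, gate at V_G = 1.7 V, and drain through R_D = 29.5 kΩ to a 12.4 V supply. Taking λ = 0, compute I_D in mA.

V_GS = V_G = 1.7 V, so V_ov = 1.7 − 1.17 = 0.53 V.
k_n = μ_nC_ox · (W/L) = 7.95 mA/V².
Assume saturation: I_D = ½ k_n V_ov² = 0.5 × 7.95 × 0.53² = 1.12 mA, giving V_DS = V_DD − I_D R_D = 12.4 − 1.12 × 29.5 = -20.5 V.
But -20.5 V < V_ov = 0.53 V, so the device is actually in triode.
In triode I_D = k_n[V_ov V_DS − ½ V_DS²] and I_D = (V_DD − V_DS)/R_D. Equating: 117 V_DS² − 125.3 V_DS + 12.4 = 0, giving V_DS = 0.11 V (the root below V_ov).
I_D = (12.4 − 0.11) / 29.5 = 0.417 mA.

I_D = 0.417 mA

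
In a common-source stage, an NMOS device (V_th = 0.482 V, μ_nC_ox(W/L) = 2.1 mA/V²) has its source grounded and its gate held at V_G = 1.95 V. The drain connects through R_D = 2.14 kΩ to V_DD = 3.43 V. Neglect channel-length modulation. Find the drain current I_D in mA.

I_D = 1.35 mA

V_GS = V_G = 1.95 V, so V_ov = 1.95 − 0.482 = 1.47 V.
Assume saturation: I_D = ½ k_n V_ov² = 0.5 × 2.1 × 1.47² = 2.26 mA, giving V_DS = V_DD − I_D R_D = 3.43 − 2.26 × 2.14 = -1.41 V.
But -1.41 V < V_ov = 1.47 V, so the device is actually in triode.
In triode I_D = k_n[V_ov V_DS − ½ V_DS²] and I_D = (V_DD − V_DS)/R_D. Equating: 2.25 V_DS² − 7.597 V_DS + 3.43 = 0, giving V_DS = 0.537 V (the root below V_ov).
I_D = (3.43 − 0.537) / 2.14 = 1.35 mA.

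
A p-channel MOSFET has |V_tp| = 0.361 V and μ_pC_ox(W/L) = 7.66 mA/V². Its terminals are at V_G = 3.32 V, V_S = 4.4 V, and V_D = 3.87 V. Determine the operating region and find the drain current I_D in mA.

Triode; I_D = 1.84 mA

V_SG = V_S − V_G = 4.4 − 3.32 = 1.08 V; V_SD = V_S − V_D = 4.4 − 3.87 = 0.53 V.
V_ov = V_SG − |V_tp| = 1.08 − 0.361 = 0.719 V.
Since V_SD = 0.53 V < V_ov = 0.719 V, the device is in the triode region.
I_D = k_p [V_ov · V_SD − ½ V_SD²] = 7.66 × [0.719 × 0.53 − 0.5 × 0.53²] = 1.84 mA.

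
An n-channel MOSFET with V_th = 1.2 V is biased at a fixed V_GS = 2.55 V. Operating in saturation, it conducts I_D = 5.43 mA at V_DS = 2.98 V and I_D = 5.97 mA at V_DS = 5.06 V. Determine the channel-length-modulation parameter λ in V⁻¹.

With V_GS fixed, I_D ∝ (1 + λ V_DS) in saturation, so I_D2/I_D1 = (1 + λ V_DS2)/(1 + λ V_DS1).
5.97/5.43 = 1.099 = (1 + 5.06 λ)/(1 + 2.98 λ).
Solving: λ (I_D1 V_DS2 − I_D2 V_DS1) = I_D2 − I_D1, so λ = (5.97 − 5.43) / (5.43 × 5.06 − 5.97 × 2.98) = 0.54 / 9.69 = 0.0558 V⁻¹.

λ = 0.0558 V⁻¹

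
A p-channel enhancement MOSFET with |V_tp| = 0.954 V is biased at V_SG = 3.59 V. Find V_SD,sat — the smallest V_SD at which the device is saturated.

V_SD,sat = 2.64 V

The boundary between triode and saturation is V_SD = V_SG − |V_tp| = V_ov.
V_ov = 3.59 − 0.954 = 2.64 V.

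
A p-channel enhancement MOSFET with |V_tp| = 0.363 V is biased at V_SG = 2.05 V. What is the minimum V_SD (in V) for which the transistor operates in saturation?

V_SD,sat = 1.69 V

The boundary between triode and saturation is V_SD = V_SG − |V_tp| = V_ov.
V_ov = 2.05 − 0.363 = 1.69 V.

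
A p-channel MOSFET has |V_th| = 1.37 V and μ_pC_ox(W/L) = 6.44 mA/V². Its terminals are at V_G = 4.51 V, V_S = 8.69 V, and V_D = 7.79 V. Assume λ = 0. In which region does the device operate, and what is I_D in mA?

V_SG = V_S − V_G = 8.69 − 4.51 = 4.18 V; V_SD = V_S − V_D = 8.69 − 7.79 = 0.9 V.
V_ov = V_SG − |V_th| = 4.18 − 1.37 = 2.81 V.
Since V_SD = 0.9 V < V_ov = 2.81 V, the device is in the triode region.
I_D = k_p [V_ov · V_SD − ½ V_SD²] = 6.44 × [2.81 × 0.9 − 0.5 × 0.9²] = 13.7 mA.

Triode; I_D = 13.7 mA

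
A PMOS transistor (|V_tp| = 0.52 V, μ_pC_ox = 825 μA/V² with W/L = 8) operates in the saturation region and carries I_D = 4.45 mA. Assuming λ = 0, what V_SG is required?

V_SG = 1.68 V

k_p = μ_pC_ox · (W/L) = 6.6 mA/V².
In saturation I_D = ½ k_p (V_SG − |V_tp|)², so V_SG − |V_tp| = √(2 I_D / k_p) = √(2 × 4.45 / 6.6) = 1.16 V.
V_SG = 0.52 + 1.16 = 1.68 V.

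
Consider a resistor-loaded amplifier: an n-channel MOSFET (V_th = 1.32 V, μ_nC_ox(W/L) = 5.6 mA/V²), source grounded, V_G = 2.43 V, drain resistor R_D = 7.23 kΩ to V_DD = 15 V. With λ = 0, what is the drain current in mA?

I_D = 2.02 mA

V_GS = V_G = 2.43 V, so V_ov = 2.43 − 1.32 = 1.11 V.
Assume saturation: I_D = ½ k_n V_ov² = 0.5 × 5.6 × 1.11² = 3.45 mA, giving V_DS = V_DD − I_D R_D = 15 − 3.45 × 7.23 = -9.94 V.
But -9.94 V < V_ov = 1.11 V, so the device is actually in triode.
In triode I_D = k_n[V_ov V_DS − ½ V_DS²] and I_D = (V_DD − V_DS)/R_D. Equating: 20.2 V_DS² − 45.94 V_DS + 15 = 0, giving V_DS = 0.395 V (the root below V_ov).
I_D = (15 − 0.395) / 7.23 = 2.02 mA.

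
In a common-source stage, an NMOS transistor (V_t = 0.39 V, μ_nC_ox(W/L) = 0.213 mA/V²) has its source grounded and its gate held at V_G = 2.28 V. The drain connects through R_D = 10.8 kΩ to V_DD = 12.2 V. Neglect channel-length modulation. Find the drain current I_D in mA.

I_D = 0.380 mA

V_GS = V_G = 2.28 V, so V_ov = 2.28 − 0.39 = 1.89 V.
Assume saturation: I_D = ½ k_n V_ov² = 0.5 × 0.213 × 1.89² = 0.38 mA, giving V_DS = V_DD − I_D R_D = 12.2 − 0.38 × 10.8 = 8.09 V.
V_DS = 8.09 V ≥ V_ov = 1.89 V, confirming saturation.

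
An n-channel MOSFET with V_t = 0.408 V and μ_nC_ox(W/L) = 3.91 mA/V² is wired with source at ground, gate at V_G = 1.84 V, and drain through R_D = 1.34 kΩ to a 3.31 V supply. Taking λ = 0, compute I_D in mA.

I_D = 2.13 mA

V_GS = V_G = 1.84 V, so V_ov = 1.84 − 0.408 = 1.43 V.
Assume saturation: I_D = ½ k_n V_ov² = 0.5 × 3.91 × 1.43² = 4.01 mA, giving V_DS = V_DD − I_D R_D = 3.31 − 4.01 × 1.34 = -2.06 V.
But -2.06 V < V_ov = 1.43 V, so the device is actually in triode.
In triode I_D = k_n[V_ov V_DS − ½ V_DS²] and I_D = (V_DD − V_DS)/R_D. Equating: 2.62 V_DS² − 8.503 V_DS + 3.31 = 0, giving V_DS = 0.452 V (the root below V_ov).
I_D = (3.31 − 0.452) / 1.34 = 2.13 mA.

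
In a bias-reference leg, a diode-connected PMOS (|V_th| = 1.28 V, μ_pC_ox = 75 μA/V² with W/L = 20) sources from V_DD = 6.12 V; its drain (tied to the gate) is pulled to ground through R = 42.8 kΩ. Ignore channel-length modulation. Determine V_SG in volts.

V_SG = 1.65 V

With gate tied to drain, V_SG = V_SD ≥ V_SG − |V_th|, so the device is in saturation.
k_p = μ_pC_ox · (W/L) = 1.5 mA/V².
KCL at the drain: ½ k_p (V_SG − |V_th|)² = (V_DD − V_SG)/R.
Let x = V_SG − 1.28. Then 32.1 x² + x − 4.84 = 0, giving x = 0.373 V (positive root), so V_SG = 1.65 V.
I_D = (V_DD − V_SG)/R = (6.12 − 1.65) / 42.8 = 0.104 mA.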